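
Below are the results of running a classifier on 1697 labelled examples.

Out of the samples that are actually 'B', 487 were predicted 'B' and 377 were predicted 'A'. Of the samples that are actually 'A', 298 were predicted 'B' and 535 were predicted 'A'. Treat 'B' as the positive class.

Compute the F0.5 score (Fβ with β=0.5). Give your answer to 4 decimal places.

0.6081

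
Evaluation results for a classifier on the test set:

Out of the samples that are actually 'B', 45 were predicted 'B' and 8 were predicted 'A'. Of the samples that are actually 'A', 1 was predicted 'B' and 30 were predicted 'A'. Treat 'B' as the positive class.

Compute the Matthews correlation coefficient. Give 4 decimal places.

0.7919

MCC = (TP·TN − FP·FN) / √((TP+FP)(TP+FN)(TN+FP)(TN+FN))
Numerator = 45·30 − 1·8 = 1342
Denominator = √(46·53·31·38) = √2871964 = 1694.6870
MCC = 1342 / 1694.6870 = 0.7919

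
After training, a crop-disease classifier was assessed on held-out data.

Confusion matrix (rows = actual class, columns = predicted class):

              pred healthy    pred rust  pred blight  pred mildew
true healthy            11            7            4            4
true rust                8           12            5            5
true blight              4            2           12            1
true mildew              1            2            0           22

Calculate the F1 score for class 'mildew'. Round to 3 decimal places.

Take TP from the diagonal, FP from the rest of the 'mildew' prediction marginal, FN from the rest of the 'mildew' actual marginal.
F1 score = 2·TP/(2·TP+FP+FN).
mildew: TP=22, FP=4+5+1=10, FN=1+2+0=3 → 44/57 = 0.7719

0.772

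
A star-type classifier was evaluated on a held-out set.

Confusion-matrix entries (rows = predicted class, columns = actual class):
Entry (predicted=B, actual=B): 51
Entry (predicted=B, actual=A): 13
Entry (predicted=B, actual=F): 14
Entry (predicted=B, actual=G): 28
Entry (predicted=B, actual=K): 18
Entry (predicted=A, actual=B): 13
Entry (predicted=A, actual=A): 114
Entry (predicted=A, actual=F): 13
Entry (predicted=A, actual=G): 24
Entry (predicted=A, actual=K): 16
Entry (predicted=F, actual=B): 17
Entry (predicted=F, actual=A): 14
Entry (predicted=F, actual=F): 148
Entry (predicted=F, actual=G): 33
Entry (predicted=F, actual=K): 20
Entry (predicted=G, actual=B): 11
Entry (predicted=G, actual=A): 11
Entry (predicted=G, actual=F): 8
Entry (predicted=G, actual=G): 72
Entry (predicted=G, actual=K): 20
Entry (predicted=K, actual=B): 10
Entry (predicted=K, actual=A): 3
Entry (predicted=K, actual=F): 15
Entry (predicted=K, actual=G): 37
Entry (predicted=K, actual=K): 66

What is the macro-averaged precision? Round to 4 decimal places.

Per-class precision (TP/(TP+FP)):
  B: TP=51, FP=13+14+28+18=73 → 51/124 = 0.41129
  A: TP=114, FP=13+13+24+16=66 → 114/180 = 0.63333
  F: TP=148, FP=17+14+33+20=84 → 148/232 = 0.63793
  G: TP=72, FP=11+11+8+20=50 → 72/122 = 0.59016
  K: TP=66, FP=10+3+15+37=65 → 66/131 = 0.50382
Macro-precision = mean = (0.41129 + 0.63333 + 0.63793 + 0.59016 + 0.50382) / 5 = 0.5553

0.5553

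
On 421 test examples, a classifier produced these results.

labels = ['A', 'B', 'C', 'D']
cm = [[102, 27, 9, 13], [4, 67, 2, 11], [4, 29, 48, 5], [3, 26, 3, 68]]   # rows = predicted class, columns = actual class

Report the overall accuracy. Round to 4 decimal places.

0.6770

Accuracy = trace / total = (102+67+48+68=285) / 421 = 285/421 = 0.6770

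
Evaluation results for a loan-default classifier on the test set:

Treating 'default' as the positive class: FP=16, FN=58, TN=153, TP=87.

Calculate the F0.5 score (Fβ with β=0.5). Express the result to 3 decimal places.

Fβ = (1+β²)·TP / ((1+β²)·TP + β²·FN + FP), with β²=1/4
= 1.25·87 / (1.25·87 + 0.25·58 + 16) = 0.781

0.781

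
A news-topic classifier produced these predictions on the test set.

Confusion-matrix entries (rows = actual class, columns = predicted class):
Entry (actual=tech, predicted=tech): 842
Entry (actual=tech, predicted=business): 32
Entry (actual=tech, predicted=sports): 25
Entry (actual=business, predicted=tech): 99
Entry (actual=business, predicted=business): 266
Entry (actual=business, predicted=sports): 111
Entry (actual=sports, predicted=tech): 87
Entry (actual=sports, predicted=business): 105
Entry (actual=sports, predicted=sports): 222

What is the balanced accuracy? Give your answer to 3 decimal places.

Balanced accuracy = mean of per-class recall.
  tech: recall = 842/899 = 0.9366
  business: recall = 266/476 = 0.5588
  sports: recall = 222/414 = 0.5362
Mean = (0.9366 + 0.5588 + 0.5362) / 3 = 0.677

0.677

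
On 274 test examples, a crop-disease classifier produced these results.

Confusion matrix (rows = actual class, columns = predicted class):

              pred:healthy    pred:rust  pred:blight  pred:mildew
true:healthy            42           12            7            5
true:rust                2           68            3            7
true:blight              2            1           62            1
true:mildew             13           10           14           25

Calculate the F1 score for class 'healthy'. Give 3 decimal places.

Take TP from the diagonal, FP from the rest of the 'healthy' prediction marginal, FN from the rest of the 'healthy' actual marginal.
F1 score = 2·TP/(2·TP+FP+FN).
healthy: TP=42, FP=2+2+13=17, FN=12+7+5=24 → 84/125 = 0.6720

0.672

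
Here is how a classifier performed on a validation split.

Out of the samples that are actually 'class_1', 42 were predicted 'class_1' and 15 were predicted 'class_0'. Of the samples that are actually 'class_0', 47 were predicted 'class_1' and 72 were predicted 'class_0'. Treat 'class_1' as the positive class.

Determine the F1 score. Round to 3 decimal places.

0.575

Precision = TP/(TP+FP) = 42/89 = 0.4719
Recall = TP/(TP+FN) = 42/57 = 0.7368
F1 = 2·TP/(2·TP+FP+FN) = 84/146 = 0.575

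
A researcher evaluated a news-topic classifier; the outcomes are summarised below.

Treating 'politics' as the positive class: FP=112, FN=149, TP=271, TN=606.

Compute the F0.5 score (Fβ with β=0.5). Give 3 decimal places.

0.694

Fβ = (1+β²)·TP / ((1+β²)·TP + β²·FN + FP), with β²=1/4
= 1.25·271 / (1.25·271 + 0.25·149 + 112) = 0.694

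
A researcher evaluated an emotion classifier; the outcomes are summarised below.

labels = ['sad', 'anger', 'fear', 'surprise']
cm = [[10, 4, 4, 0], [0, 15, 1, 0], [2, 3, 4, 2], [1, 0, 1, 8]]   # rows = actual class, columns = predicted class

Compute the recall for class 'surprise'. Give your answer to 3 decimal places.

recall = TP/(TP+FN).
surprise: TP=8, FN=1+0+1=2 → 8/10 = 0.8000

0.800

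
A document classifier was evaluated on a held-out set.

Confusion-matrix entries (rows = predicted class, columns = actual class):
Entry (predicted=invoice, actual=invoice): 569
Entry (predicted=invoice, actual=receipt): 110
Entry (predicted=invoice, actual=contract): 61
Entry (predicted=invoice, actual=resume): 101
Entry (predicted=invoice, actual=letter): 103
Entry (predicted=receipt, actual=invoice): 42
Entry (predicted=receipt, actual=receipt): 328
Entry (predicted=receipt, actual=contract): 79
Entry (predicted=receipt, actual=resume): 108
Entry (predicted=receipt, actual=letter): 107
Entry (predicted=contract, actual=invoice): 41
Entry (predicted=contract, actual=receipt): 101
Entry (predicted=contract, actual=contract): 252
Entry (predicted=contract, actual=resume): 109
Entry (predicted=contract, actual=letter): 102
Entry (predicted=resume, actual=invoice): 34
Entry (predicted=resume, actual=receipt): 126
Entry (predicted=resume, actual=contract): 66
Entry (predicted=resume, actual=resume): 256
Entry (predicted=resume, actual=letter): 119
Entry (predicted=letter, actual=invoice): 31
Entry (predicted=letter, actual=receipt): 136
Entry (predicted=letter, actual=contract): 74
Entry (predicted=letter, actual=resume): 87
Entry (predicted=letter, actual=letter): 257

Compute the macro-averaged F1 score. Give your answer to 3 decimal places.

0.477

Per-class F1 score (2·TP/(2·TP+FP+FN)):
  invoice: TP=569, FP=110+61+101+103=375, FN=42+41+34+31=148 → 1138/1661 = 0.6851
  receipt: TP=328, FP=42+79+108+107=336, FN=110+101+126+136=473 → 656/1465 = 0.4478
  contract: TP=252, FP=41+101+109+102=353, FN=61+79+66+74=280 → 504/1137 = 0.4433
  resume: TP=256, FP=34+126+66+119=345, FN=101+108+109+87=405 → 512/1262 = 0.4057
  letter: TP=257, FP=31+136+74+87=328, FN=103+107+102+119=431 → 514/1273 = 0.4038
Macro-F1 score = mean = (0.6851 + 0.4478 + 0.4433 + 0.4057 + 0.4038) / 5 = 0.477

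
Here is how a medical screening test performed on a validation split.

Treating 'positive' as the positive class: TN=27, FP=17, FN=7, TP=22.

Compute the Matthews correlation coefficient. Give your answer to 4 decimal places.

MCC = (TP·TN − FP·FN) / √((TP+FP)(TP+FN)(TN+FP)(TN+FN))
Numerator = 22·27 − 17·7 = 475
Denominator = √(39·29·44·34) = √1691976 = 1300.7598
MCC = 475 / 1300.7598 = 0.3652

0.3652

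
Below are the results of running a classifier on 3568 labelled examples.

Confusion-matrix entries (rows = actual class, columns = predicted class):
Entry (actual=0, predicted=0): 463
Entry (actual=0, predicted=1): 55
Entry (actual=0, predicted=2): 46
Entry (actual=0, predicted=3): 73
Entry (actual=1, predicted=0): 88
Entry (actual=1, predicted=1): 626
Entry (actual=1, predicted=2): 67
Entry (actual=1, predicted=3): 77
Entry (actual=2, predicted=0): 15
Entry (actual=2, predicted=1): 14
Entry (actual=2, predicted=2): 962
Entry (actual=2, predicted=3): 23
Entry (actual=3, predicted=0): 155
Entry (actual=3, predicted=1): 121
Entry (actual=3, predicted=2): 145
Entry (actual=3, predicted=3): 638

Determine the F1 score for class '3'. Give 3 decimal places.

0.682

Treat '3' as positive and all other classes as negative.
F1 score = 2·TP/(2·TP+FP+FN).
3: TP=638, FP=73+77+23=173, FN=155+121+145=421 → 1276/1870 = 0.6824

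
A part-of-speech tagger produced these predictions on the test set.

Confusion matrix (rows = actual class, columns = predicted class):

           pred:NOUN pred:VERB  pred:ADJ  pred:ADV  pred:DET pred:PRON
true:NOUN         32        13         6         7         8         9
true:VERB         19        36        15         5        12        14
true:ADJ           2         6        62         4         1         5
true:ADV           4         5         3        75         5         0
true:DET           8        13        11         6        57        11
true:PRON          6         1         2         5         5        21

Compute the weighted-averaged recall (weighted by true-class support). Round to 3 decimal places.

Per-class recall (TP/(TP+FN)):
  NOUN: TP=32, FN=13+6+7+8+9=43 → 32/75 = 0.4267
  VERB: TP=36, FN=19+15+5+12+14=65 → 36/101 = 0.3564
  ADJ: TP=62, FN=2+6+4+1+5=18 → 62/80 = 0.7750
  ADV: TP=75, FN=4+5+3+5+0=17 → 75/92 = 0.8152
  DET: TP=57, FN=8+13+11+6+11=49 → 57/106 = 0.5377
  PRON: TP=21, FN=6+1+2+5+5=19 → 21/40 = 0.5250
Weighted-recall = Σ (supportᵢ/N)·recallᵢ with N=494: (75/494)·0.4267 + (101/494)·0.3564 + (80/494)·0.7750 + (92/494)·0.8152 + (106/494)·0.5377 + (40/494)·0.5250 = 0.573

0.573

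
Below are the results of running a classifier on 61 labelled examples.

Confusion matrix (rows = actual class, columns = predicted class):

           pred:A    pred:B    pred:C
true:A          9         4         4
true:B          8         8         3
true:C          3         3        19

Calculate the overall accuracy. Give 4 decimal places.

0.5902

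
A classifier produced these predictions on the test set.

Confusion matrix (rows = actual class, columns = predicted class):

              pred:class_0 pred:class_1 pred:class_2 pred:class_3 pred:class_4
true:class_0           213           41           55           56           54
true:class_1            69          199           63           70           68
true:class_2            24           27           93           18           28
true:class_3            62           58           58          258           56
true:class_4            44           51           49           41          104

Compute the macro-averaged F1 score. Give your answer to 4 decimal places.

0.4498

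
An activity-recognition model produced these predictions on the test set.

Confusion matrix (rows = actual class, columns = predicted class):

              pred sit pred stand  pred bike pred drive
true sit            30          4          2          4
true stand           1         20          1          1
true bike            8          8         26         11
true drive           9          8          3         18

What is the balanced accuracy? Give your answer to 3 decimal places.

0.646

Balanced accuracy = mean of per-class recall.
  sit: recall = 30/40 = 0.7500
  stand: recall = 20/23 = 0.8696
  bike: recall = 26/53 = 0.4906
  drive: recall = 18/38 = 0.4737
Mean = (0.7500 + 0.8696 + 0.4906 + 0.4737) / 4 = 0.646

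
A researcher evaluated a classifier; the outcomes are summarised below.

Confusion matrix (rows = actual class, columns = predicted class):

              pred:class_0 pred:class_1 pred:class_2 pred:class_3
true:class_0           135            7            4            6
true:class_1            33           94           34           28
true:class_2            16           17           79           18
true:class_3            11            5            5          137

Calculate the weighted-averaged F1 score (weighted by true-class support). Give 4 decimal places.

Per-class F1 score (2·TP/(2·TP+FP+FN)):
  class_0: TP=135, FP=33+16+11=60, FN=7+4+6=17 → 270/347 = 0.77810
  class_1: TP=94, FP=7+17+5=29, FN=33+34+28=95 → 188/312 = 0.60256
  class_2: TP=79, FP=4+34+5=43, FN=16+17+18=51 → 158/252 = 0.62698
  class_3: TP=137, FP=6+28+18=52, FN=11+5+5=21 → 274/347 = 0.78963
Weighted-F1 score = Σ (supportᵢ/N)·F1 scoreᵢ with N=629: (152/629)·0.77810 + (189/629)·0.60256 + (130/629)·0.62698 + (158/629)·0.78963 = 0.6970

0.6970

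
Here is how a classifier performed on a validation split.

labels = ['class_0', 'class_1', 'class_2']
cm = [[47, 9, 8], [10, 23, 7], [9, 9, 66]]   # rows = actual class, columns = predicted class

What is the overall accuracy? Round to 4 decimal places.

Accuracy = trace / total = (47+23+66=136) / 188 = 136/188 = 0.7234

0.7234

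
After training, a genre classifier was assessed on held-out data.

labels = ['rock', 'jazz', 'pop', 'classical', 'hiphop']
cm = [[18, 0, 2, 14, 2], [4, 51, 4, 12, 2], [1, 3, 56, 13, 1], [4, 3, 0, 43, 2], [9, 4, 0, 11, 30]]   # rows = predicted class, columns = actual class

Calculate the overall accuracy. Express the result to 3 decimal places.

Accuracy = trace / total = (18+51+56+43+30=198) / 289 = 198/289 = 0.685

0.685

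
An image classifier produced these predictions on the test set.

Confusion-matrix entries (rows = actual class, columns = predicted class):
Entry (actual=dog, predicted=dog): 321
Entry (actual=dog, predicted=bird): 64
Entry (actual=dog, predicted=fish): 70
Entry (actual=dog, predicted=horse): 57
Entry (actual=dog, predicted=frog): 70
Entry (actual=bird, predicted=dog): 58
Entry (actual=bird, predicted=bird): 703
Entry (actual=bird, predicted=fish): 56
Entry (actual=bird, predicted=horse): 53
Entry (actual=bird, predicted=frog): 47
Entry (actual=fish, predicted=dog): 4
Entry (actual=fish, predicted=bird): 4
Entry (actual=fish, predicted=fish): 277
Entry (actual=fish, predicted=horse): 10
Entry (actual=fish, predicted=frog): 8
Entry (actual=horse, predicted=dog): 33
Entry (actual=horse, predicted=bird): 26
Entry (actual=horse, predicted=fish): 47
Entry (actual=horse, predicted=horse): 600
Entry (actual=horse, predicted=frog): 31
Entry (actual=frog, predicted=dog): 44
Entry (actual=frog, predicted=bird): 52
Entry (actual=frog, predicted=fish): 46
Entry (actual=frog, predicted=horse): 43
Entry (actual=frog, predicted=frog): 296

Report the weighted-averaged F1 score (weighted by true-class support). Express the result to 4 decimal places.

0.7263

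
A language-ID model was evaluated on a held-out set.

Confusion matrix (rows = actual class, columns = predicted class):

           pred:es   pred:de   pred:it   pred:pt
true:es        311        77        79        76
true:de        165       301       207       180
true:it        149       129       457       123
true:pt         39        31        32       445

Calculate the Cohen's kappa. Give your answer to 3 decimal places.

0.390

Observed agreement pₒ = trace/N = 1514/2801 = 0.5405
Expected agreement pₑ = Σ (rowᵢ·colᵢ)/N² = (543·664 + 853·538 + 858·775 + 547·824)/2801² = 0.2467
κ = (pₒ − pₑ)/(1 − pₑ) = (0.5405 − 0.2467)/(1 − 0.2467) = 0.390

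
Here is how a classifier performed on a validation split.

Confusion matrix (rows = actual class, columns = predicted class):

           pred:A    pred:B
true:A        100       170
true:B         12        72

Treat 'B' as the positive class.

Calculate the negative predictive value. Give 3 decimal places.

0.893

NPV = TN/(TN+FN) = 100/(100+12) = 0.893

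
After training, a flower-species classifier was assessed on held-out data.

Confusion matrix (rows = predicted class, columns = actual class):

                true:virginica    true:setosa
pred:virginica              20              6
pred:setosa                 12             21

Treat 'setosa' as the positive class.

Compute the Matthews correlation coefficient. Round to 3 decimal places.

MCC = (TP·TN − FP·FN) / √((TP+FP)(TP+FN)(TN+FP)(TN+FN))
Numerator = 21·20 − 12·6 = 348
Denominator = √(33·27·32·26) = √741312 = 860.9948
MCC = 348 / 860.9948 = 0.404

0.404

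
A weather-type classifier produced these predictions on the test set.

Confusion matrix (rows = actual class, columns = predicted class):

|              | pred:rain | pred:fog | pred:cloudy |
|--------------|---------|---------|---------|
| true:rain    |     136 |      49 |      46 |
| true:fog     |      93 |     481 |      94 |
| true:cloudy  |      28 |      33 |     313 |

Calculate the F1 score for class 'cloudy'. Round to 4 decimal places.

0.7570

Treat 'cloudy' as positive and all other classes as negative.
F1 score = 2·TP/(2·TP+FP+FN).
cloudy: TP=313, FP=46+94=140, FN=28+33=61 → 626/827 = 0.75695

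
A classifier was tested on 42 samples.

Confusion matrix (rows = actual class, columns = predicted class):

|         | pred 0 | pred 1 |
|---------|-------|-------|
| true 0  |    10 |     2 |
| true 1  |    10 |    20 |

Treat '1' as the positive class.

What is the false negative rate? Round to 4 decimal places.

0.3333

FNR = FN/(FN+TP) = 10/(10+20) = 0.3333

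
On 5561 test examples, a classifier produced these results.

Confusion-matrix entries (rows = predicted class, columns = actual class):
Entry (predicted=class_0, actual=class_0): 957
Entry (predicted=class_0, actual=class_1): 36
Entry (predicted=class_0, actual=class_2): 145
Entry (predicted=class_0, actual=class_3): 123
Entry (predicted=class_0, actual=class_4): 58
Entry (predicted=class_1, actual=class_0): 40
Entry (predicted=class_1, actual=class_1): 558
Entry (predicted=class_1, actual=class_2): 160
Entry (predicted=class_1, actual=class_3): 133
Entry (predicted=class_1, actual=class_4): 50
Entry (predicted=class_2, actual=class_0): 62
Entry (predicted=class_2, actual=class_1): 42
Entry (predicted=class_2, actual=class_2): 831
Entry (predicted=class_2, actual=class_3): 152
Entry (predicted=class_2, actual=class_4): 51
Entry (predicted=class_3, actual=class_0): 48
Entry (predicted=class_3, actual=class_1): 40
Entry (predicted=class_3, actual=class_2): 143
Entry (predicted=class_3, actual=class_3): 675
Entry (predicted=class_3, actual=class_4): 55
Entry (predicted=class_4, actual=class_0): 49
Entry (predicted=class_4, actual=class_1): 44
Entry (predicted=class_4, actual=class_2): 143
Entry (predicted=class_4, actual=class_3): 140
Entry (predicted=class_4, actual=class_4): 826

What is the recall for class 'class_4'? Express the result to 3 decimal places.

0.794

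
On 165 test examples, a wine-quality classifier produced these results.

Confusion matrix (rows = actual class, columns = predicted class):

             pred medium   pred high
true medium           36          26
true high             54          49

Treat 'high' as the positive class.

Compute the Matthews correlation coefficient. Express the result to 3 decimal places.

0.055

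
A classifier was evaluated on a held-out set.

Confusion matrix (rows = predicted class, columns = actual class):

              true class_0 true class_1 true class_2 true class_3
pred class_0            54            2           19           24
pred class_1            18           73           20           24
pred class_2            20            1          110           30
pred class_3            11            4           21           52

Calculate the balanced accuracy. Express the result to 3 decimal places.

0.621

Balanced accuracy = mean of per-class recall.
  class_0: recall = 54/103 = 0.5243
  class_1: recall = 73/80 = 0.9125
  class_2: recall = 110/170 = 0.6471
  class_3: recall = 52/130 = 0.4000
Mean = (0.5243 + 0.9125 + 0.6471 + 0.4000) / 4 = 0.621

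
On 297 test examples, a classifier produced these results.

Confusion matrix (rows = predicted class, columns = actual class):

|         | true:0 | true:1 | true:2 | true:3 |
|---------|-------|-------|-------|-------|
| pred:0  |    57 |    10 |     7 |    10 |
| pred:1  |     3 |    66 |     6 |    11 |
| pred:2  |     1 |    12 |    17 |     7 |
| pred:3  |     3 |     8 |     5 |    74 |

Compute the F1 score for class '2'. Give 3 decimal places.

One-vs-rest for '2': TP = diagonal; FP = other classes predicted '2'; FN = '2' predicted as other.
F1 score = 2·TP/(2·TP+FP+FN).
2: TP=17, FP=1+12+7=20, FN=7+6+5=18 → 34/72 = 0.4722

0.472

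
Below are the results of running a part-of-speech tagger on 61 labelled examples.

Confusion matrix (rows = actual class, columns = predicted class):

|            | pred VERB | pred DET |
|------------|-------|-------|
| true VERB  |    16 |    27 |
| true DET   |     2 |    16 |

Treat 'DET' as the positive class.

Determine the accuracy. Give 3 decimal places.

0.525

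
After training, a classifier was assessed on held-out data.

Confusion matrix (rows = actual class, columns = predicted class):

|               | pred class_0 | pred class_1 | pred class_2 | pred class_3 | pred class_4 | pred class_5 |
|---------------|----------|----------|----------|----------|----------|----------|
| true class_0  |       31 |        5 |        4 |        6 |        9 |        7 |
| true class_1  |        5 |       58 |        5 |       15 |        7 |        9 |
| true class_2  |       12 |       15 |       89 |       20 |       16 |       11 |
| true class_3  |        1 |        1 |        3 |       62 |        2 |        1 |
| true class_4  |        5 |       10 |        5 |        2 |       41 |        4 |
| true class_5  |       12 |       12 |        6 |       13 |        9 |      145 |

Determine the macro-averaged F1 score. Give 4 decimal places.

0.6149

Per-class F1 score (2·TP/(2·TP+FP+FN)):
  class_0: TP=31, FP=5+12+1+5+12=35, FN=5+4+6+9+7=31 → 62/128 = 0.48438
  class_1: TP=58, FP=5+15+1+10+12=43, FN=5+5+15+7+9=41 → 116/200 = 0.58000
  class_2: TP=89, FP=4+5+3+5+6=23, FN=12+15+20+16+11=74 → 178/275 = 0.64727
  class_3: TP=62, FP=6+15+20+2+13=56, FN=1+1+3+2+1=8 → 124/188 = 0.65957
  class_4: TP=41, FP=9+7+16+2+9=43, FN=5+10+5+2+4=26 → 82/151 = 0.54305
  class_5: TP=145, FP=7+9+11+1+4=32, FN=12+12+6+13+9=52 → 290/374 = 0.77540
Macro-F1 score = mean = (0.48438 + 0.58000 + 0.64727 + 0.65957 + 0.54305 + 0.77540) / 6 = 0.6149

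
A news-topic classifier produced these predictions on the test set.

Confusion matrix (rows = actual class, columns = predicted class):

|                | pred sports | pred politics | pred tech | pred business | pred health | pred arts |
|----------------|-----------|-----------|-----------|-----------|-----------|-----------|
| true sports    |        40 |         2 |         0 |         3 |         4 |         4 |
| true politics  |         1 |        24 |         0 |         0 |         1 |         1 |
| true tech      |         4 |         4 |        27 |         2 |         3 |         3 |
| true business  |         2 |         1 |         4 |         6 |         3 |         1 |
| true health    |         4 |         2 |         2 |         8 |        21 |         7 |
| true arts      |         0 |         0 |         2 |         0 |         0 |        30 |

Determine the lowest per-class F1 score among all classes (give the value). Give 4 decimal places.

0.3333

Per-class F1 score (2·TP/(2·TP+FP+FN)):
  sports: TP=40, FP=1+4+2+4+0=11, FN=2+0+3+4+4=13 → 80/104 = 0.76923
  politics: TP=24, FP=2+4+1+2+0=9, FN=1+0+0+1+1=3 → 48/60 = 0.80000
  tech: TP=27, FP=0+0+4+2+2=8, FN=4+4+2+3+3=16 → 54/78 = 0.69231
  business: TP=6, FP=3+0+2+8+0=13, FN=2+1+4+3+1=11 → 12/36 = 0.33333
  health: TP=21, FP=4+1+3+3+0=11, FN=4+2+2+8+7=23 → 42/76 = 0.55263
  arts: TP=30, FP=4+1+3+1+7=16, FN=0+0+2+0+0=2 → 60/78 = 0.76923
Lowest is class 'business' with F1 score = 0.3333.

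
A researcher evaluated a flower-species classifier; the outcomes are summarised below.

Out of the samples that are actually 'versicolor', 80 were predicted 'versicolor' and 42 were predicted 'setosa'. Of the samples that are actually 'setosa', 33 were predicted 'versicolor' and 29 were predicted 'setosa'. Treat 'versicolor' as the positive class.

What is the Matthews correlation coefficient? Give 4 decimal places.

0.1199

MCC = (TP·TN − FP·FN) / √((TP+FP)(TP+FN)(TN+FP)(TN+FN))
Numerator = 80·29 − 33·42 = 934
Denominator = √(113·122·62·71) = √60685972 = 7790.1202
MCC = 934 / 7790.1202 = 0.1199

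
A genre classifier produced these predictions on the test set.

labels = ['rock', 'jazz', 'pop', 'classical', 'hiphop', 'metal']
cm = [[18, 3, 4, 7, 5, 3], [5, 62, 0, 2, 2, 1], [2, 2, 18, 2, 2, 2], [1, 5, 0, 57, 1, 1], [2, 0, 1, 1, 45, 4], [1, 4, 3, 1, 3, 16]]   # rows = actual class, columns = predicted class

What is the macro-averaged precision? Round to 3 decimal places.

Per-class precision (TP/(TP+FP)):
  rock: TP=18, FP=5+2+1+2+1=11 → 18/29 = 0.6207
  jazz: TP=62, FP=3+2+5+0+4=14 → 62/76 = 0.8158
  pop: TP=18, FP=4+0+0+1+3=8 → 18/26 = 0.6923
  classical: TP=57, FP=7+2+2+1+1=13 → 57/70 = 0.8143
  hiphop: TP=45, FP=5+2+2+1+3=13 → 45/58 = 0.7759
  metal: TP=16, FP=3+1+2+1+4=11 → 16/27 = 0.5926
Macro-precision = mean = (0.6207 + 0.8158 + 0.6923 + 0.8143 + 0.7759 + 0.5926) / 6 = 0.719

0.719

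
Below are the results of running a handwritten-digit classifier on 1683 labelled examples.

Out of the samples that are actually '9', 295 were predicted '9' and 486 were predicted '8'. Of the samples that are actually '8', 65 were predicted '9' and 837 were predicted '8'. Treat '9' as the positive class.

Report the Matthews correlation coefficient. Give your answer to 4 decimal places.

MCC = (TP·TN − FP·FN) / √((TP+FP)(TP+FN)(TN+FP)(TN+FN))
Numerator = 295·837 − 65·486 = 215325
Denominator = √(360·781·902·1323) = √335521161360 = 579241.8850
MCC = 215325 / 579241.8850 = 0.3717

0.3717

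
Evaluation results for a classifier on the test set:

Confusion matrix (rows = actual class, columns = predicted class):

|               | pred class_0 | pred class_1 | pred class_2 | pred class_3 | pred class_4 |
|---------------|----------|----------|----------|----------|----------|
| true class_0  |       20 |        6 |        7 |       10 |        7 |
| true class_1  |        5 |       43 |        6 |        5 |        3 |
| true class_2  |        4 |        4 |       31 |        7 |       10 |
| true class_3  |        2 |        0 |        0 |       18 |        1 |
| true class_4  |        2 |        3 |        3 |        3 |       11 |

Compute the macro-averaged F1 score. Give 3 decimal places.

0.557

Per-class F1 score (2·TP/(2·TP+FP+FN)):
  class_0: TP=20, FP=5+4+2+2=13, FN=6+7+10+7=30 → 40/83 = 0.4819
  class_1: TP=43, FP=6+4+0+3=13, FN=5+6+5+3=19 → 86/118 = 0.7288
  class_2: TP=31, FP=7+6+0+3=16, FN=4+4+7+10=25 → 62/103 = 0.6019
  class_3: TP=18, FP=10+5+7+3=25, FN=2+0+0+1=3 → 36/64 = 0.5625
  class_4: TP=11, FP=7+3+10+1=21, FN=2+3+3+3=11 → 22/54 = 0.4074
Macro-F1 score = mean = (0.4819 + 0.7288 + 0.6019 + 0.5625 + 0.4074) / 5 = 0.557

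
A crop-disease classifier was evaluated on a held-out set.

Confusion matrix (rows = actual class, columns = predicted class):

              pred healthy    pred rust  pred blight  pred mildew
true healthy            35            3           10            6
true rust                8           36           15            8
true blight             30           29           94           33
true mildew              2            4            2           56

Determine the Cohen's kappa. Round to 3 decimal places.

0.442

Observed agreement pₒ = trace/N = 221/371 = 0.5957
Expected agreement pₑ = Σ (rowᵢ·colᵢ)/N² = (54·75 + 67·72 + 186·121 + 64·103)/371² = 0.2759
κ = (pₒ − pₑ)/(1 − pₑ) = (0.5957 − 0.2759)/(1 − 0.2759) = 0.442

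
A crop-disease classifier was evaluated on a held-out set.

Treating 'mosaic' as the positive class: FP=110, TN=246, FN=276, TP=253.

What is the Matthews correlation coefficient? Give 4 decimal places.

0.1688

MCC = (TP·TN − FP·FN) / √((TP+FP)(TP+FN)(TN+FP)(TN+FN))
Numerator = 253·246 − 110·276 = 31878
Denominator = √(363·529·356·522) = √35684761464 = 188904.1065
MCC = 31878 / 188904.1065 = 0.1688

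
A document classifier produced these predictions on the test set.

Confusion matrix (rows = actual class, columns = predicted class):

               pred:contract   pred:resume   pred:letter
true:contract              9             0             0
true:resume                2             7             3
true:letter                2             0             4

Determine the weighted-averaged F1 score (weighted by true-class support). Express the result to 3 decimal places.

Per-class F1 score (2·TP/(2·TP+FP+FN)):
  contract: TP=9, FP=2+2=4, FN=0+0=0 → 18/22 = 0.8182
  resume: TP=7, FP=0+0=0, FN=2+3=5 → 14/19 = 0.7368
  letter: TP=4, FP=0+3=3, FN=2+0=2 → 8/13 = 0.6154
Weighted-F1 score = Σ (supportᵢ/N)·F1 scoreᵢ with N=27: (9/27)·0.8182 + (12/27)·0.7368 + (6/27)·0.6154 = 0.737

0.737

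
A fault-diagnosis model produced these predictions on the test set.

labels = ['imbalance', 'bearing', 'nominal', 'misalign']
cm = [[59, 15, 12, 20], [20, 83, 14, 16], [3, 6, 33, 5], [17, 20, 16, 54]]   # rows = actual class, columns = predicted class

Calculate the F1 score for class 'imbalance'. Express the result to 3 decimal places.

Treat 'imbalance' as positive and all other classes as negative.
F1 score = 2·TP/(2·TP+FP+FN).
imbalance: TP=59, FP=20+3+17=40, FN=15+12+20=47 → 118/205 = 0.5756

0.576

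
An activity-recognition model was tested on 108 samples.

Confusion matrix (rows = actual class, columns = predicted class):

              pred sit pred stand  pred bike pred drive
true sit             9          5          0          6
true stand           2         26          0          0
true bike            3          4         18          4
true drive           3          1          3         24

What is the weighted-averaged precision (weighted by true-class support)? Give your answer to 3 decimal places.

Per-class precision (TP/(TP+FP)):
  sit: TP=9, FP=2+3+3=8 → 9/17 = 0.5294
  stand: TP=26, FP=5+4+1=10 → 26/36 = 0.7222
  bike: TP=18, FP=0+0+3=3 → 18/21 = 0.8571
  drive: TP=24, FP=6+0+4=10 → 24/34 = 0.7059
Weighted-precision = Σ (supportᵢ/N)·precisionᵢ with N=108: (20/108)·0.5294 + (28/108)·0.7222 + (29/108)·0.8571 + (31/108)·0.7059 = 0.718

0.718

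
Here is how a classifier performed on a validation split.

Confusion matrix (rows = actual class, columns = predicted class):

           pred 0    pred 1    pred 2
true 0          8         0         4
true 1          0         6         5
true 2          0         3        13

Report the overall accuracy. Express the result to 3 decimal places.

0.692

Accuracy = trace / total = (8+6+13=27) / 39 = 27/39 = 0.692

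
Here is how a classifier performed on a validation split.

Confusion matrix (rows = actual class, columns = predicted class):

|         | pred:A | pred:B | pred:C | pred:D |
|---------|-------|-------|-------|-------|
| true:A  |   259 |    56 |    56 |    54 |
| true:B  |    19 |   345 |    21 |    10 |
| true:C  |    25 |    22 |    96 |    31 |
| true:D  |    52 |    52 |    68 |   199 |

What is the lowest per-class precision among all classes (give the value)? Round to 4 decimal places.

Per-class precision (TP/(TP+FP)):
  A: TP=259, FP=19+25+52=96 → 259/355 = 0.72958
  B: TP=345, FP=56+22+52=130 → 345/475 = 0.72632
  C: TP=96, FP=56+21+68=145 → 96/241 = 0.39834
  D: TP=199, FP=54+10+31=95 → 199/294 = 0.67687
Lowest is class 'C' with precision = 0.3983.

0.3983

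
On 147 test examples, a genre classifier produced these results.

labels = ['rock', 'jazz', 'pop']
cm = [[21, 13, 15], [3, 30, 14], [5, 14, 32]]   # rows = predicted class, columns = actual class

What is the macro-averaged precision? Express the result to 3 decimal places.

0.565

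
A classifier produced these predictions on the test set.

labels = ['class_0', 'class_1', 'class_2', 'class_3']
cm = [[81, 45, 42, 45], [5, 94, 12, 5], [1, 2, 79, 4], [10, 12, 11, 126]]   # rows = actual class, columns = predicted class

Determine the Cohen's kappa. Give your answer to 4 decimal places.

0.5547

Observed agreement pₒ = trace/N = 380/574 = 0.66202
Expected agreement pₑ = Σ (rowᵢ·colᵢ)/N² = (213·97 + 116·153 + 86·144 + 159·180)/574² = 0.24103
κ = (pₒ − pₑ)/(1 − pₑ) = (0.66202 − 0.24103)/(1 − 0.24103) = 0.5547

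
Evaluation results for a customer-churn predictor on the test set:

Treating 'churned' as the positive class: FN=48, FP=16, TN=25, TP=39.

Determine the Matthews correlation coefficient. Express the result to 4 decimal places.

0.0547

MCC = (TP·TN − FP·FN) / √((TP+FP)(TP+FN)(TN+FP)(TN+FN))
Numerator = 39·25 − 16·48 = 207
Denominator = √(55·87·41·73) = √14321505 = 3784.3764
MCC = 207 / 3784.3764 = 0.0547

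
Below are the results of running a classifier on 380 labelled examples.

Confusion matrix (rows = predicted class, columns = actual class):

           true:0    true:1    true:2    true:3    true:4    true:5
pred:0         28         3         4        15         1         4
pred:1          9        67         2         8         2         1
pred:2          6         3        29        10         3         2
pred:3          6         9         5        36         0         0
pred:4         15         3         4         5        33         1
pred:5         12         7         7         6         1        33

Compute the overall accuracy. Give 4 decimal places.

0.5947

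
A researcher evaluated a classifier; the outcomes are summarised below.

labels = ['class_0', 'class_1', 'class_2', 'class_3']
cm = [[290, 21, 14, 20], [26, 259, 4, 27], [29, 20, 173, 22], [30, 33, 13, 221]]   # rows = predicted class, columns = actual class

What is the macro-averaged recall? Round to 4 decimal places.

Per-class recall (TP/(TP+FN)):
  class_0: TP=290, FN=26+29+30=85 → 290/375 = 0.77333
  class_1: TP=259, FN=21+20+33=74 → 259/333 = 0.77778
  class_2: TP=173, FN=14+4+13=31 → 173/204 = 0.84804
  class_3: TP=221, FN=20+27+22=69 → 221/290 = 0.76207
Macro-recall = mean = (0.77333 + 0.77778 + 0.84804 + 0.76207) / 4 = 0.7903

0.7903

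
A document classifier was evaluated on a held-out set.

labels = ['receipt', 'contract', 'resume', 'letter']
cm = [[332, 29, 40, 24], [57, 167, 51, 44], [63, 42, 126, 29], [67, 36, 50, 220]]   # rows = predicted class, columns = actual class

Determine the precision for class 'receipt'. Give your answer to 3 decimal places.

0.781

One-vs-rest for 'receipt': TP = diagonal; FP = other classes predicted 'receipt'; FN = 'receipt' predicted as other.
precision = TP/(TP+FP).
receipt: TP=332, FP=29+40+24=93 → 332/425 = 0.7812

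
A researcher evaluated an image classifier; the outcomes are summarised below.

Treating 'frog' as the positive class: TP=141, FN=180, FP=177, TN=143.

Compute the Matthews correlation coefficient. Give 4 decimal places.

-0.1139

MCC = (TP·TN − FP·FN) / √((TP+FP)(TP+FN)(TN+FP)(TN+FN))
Numerator = 141·143 − 177·180 = -11697
Denominator = √(318·321·320·323) = √10550782080 = 102717.0000
MCC = -11697 / 102717.0000 = -0.1139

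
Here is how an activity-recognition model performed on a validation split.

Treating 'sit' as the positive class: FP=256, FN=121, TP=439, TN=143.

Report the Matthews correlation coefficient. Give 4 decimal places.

MCC = (TP·TN − FP·FN) / √((TP+FP)(TP+FN)(TN+FP)(TN+FN))
Numerator = 439·143 − 256·121 = 31801
Denominator = √(695·560·399·264) = √40996771200 = 202476.5942
MCC = 31801 / 202476.5942 = 0.1571

0.1571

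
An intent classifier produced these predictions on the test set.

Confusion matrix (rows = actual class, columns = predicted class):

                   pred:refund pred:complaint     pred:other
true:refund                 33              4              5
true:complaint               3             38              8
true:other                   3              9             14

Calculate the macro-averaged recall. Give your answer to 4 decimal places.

0.6999

Per-class recall (TP/(TP+FN)):
  refund: TP=33, FN=4+5=9 → 33/42 = 0.78571
  complaint: TP=38, FN=3+8=11 → 38/49 = 0.77551
  other: TP=14, FN=3+9=12 → 14/26 = 0.53846
Macro-recall = mean = (0.78571 + 0.77551 + 0.53846) / 3 = 0.6999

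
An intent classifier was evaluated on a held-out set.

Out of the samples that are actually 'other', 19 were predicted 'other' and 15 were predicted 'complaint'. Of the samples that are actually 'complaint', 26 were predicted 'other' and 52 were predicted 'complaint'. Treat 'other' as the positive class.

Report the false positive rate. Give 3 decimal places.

FPR = FP/(FP+TN) = 26/(26+52) = 0.333

0.333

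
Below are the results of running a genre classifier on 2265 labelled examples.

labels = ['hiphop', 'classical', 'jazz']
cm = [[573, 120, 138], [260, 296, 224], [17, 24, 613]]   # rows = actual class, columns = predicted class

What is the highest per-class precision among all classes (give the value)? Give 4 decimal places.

0.6741

Per-class precision (TP/(TP+FP)):
  hiphop: TP=573, FP=260+17=277 → 573/850 = 0.67412
  classical: TP=296, FP=120+24=144 → 296/440 = 0.67273
  jazz: TP=613, FP=138+224=362 → 613/975 = 0.62872
Highest is class 'hiphop' with precision = 0.6741.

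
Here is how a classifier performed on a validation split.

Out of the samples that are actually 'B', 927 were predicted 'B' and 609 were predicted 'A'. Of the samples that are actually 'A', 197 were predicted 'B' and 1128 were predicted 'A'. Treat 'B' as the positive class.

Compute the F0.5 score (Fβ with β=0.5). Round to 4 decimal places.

0.7684

Fβ = (1+β²)·TP / ((1+β²)·TP + β²·FN + FP), with β²=1/4
= 1.25·927 / (1.25·927 + 0.25·609 + 197) = 0.7684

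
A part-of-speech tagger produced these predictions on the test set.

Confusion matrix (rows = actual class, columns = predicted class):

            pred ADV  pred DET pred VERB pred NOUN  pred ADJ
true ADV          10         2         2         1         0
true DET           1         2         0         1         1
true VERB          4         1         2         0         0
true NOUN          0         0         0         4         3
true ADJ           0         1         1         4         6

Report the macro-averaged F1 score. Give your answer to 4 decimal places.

Per-class F1 score (2·TP/(2·TP+FP+FN)):
  ADV: TP=10, FP=1+4+0+0=5, FN=2+2+1+0=5 → 20/30 = 0.66667
  DET: TP=2, FP=2+1+0+1=4, FN=1+0+1+1=3 → 4/11 = 0.36364
  VERB: TP=2, FP=2+0+0+1=3, FN=4+1+0+0=5 → 4/12 = 0.33333
  NOUN: TP=4, FP=1+1+0+4=6, FN=0+0+0+3=3 → 8/17 = 0.47059
  ADJ: TP=6, FP=0+1+0+3=4, FN=0+1+1+4=6 → 12/22 = 0.54545
Macro-F1 score = mean = (0.66667 + 0.36364 + 0.33333 + 0.47059 + 0.54545) / 5 = 0.4759

0.4759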